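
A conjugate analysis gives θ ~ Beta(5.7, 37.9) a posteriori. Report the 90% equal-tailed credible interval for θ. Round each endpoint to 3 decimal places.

Posterior: Beta(5.7, 37.9).
Equal-tailed 90% interval: the 0.05 and 0.95 quantiles of Beta(5.7, 37.9).
Posterior mean ≈ 0.131, SD ≈ 0.050; a Normal approximation gives roughly [0.048, 0.214].
Exact: F⁻¹(0.05) = 0.058; F⁻¹(0.95) = 0.222.

[0.058, 0.222]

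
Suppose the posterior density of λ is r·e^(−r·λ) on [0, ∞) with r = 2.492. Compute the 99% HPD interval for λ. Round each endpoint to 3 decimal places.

[0.000, 1.848]

The exponential density is strictly decreasing on [0, ∞), so the HPD interval is anchored at 0: [0, q] with P(λ ≤ q) = 0.99.
q = −ln(1 − 0.99) / 2.492 = 4.6052 / 2.492 = 1.848.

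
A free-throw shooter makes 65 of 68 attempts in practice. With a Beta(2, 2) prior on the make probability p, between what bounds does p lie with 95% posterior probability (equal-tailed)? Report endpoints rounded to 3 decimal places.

[0.862, 0.977]

Posterior: Beta(2+65, 2+3) = Beta(67, 5).
Equal-tailed 95% interval: the 0.025 and 0.975 quantiles of Beta(67, 5).
Posterior mean ≈ 0.931, SD ≈ 0.030; a Normal approximation gives roughly [0.872, 0.989].
Exact: F⁻¹(0.025) = 0.862; F⁻¹(0.975) = 0.977.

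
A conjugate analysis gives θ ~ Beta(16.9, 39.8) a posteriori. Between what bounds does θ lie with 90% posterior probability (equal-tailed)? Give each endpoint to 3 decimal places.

Posterior: Beta(16.9, 39.8).
Equal-tailed 90% interval: the 0.05 and 0.95 quantiles of Beta(16.9, 39.8).
Posterior mean ≈ 0.298, SD ≈ 0.060; a Normal approximation gives roughly [0.199, 0.397].
Exact: F⁻¹(0.05) = 0.203; F⁻¹(0.95) = 0.401.

[0.203, 0.401]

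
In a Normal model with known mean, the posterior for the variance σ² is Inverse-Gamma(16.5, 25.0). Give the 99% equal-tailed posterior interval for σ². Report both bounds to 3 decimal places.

Inverse-Gamma(16.5, 25.0) quantiles: F⁻¹(0.005) and F⁻¹(0.995).
Equivalently, 1/σ² ~ Gamma(16.5, rate = 25.0); invert its 0.995 and 0.005 quantiles.
Posterior mean ≈ 1.613, SD ≈ 0.424; a Normal approximation gives roughly [0.522, 2.704].
Exact: lower = 0.867; upper = 3.162.

[0.867, 3.162]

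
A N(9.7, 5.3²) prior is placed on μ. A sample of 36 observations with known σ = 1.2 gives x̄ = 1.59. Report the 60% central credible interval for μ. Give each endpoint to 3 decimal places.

[1.433, 1.770]

Posterior precision = 1/5.3² + 36/1.2² = 0.0356 + 25.0000 = 25.0356, so posterior SD = 0.1999.
Posterior mean = (9.7/5.3² + 36·1.59/1.2²) / 25.0356 = 1.6015.
Interval: 1.6015 ± 0.842 × 0.1999 → [1.433, 1.770].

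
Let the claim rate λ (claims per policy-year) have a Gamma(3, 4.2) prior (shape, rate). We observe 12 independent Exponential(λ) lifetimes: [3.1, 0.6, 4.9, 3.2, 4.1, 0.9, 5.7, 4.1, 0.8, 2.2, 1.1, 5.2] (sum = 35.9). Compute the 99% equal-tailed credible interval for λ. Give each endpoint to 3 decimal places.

Posterior: Gamma(3+12, 4.2+35.9) = Gamma(15, 40.1) (shape, rate).
Equal-tailed 99% interval: Gamma(15, 40.1) quantiles at 0.005 and 0.995.
Posterior mean ≈ 0.374, SD ≈ 0.097; a Normal approximation gives roughly [0.125, 0.623].
Exact: lower = 0.172; upper = 0.669.

[0.172, 0.669]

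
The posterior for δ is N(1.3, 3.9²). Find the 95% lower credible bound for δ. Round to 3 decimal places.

Need L with P(δ ≥ L) = 0.95: L = 1.3 − z_{0.05}·3.9.
z = 1.645; L = 1.3 − 1.645 × 3.9 = -5.115.

-5.115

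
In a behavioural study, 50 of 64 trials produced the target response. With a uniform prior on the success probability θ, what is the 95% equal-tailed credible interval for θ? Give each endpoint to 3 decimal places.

Posterior: Beta(1+50, 1+14) = Beta(51, 15).
Equal-tailed 95% interval: the 0.025 and 0.975 quantiles of Beta(51, 15).
Posterior mean ≈ 0.773, SD ≈ 0.051; a Normal approximation gives roughly [0.672, 0.873].
Exact: F⁻¹(0.025) = 0.665; F⁻¹(0.975) = 0.865.

[0.665, 0.865]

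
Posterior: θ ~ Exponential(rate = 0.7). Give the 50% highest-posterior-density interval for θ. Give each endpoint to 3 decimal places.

[0.000, 0.990]

The exponential density is strictly decreasing on [0, ∞), so the HPD interval is anchored at 0: [0, q] with P(θ ≤ q) = 0.50.
q = −ln(1 − 0.50) / 0.7 = 0.6931 / 0.7 = 0.990.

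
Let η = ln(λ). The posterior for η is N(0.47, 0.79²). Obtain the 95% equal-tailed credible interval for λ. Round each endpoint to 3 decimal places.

[0.340, 7.526]

On the log scale the 95% interval is 0.47 ± 1.960 × 0.79 = [-1.0784, 2.0184].
Exponentiate: [e^-1.0784, e^2.0184] = [0.340, 7.526].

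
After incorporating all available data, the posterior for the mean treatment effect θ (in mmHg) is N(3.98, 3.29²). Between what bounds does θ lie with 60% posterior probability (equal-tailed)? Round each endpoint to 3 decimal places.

[1.211, 6.749]

The posterior is symmetric, so the 60% equal-tailed interval is θ = 3.98 ± z·3.29 with z = 0.842.
Half-width: 0.842 × 3.29 = 2.769.
3.98 − 2.769 = 1.211; 3.98 + 2.769 = 6.749.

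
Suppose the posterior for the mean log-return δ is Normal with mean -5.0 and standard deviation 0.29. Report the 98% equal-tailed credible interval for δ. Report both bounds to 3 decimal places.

The posterior is symmetric, so the 98% equal-tailed interval is δ = -5.0 ± z·0.29 with z = 2.326.
Half-width: 2.326 × 0.29 = 0.675.
-5.0 − 0.675 = -5.675; -5.0 + 0.675 = -4.325.

[-5.675, -4.325]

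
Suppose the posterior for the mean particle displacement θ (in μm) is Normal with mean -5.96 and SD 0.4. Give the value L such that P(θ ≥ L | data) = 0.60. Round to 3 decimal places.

-6.061

Need L with P(θ ≥ L) = 0.60: L = -5.96 − z_{0.4}·0.4.
z = 0.253; L = -5.96 − 0.253 × 0.4 = -6.061.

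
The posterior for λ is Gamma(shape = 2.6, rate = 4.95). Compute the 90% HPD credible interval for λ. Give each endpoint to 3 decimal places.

[0.056, 0.984]

The posterior is unimodal and skewed, so the HPD interval has equal density at both endpoints and is the shortest 90% interval.
Solving f(0.056) = f(0.984) with F(0.984) − F(0.056) = 0.90 gives [0.056, 0.984].
For comparison, the equal-tailed interval is [0.125, 1.149]; the HPD is narrower and shifted toward the mode.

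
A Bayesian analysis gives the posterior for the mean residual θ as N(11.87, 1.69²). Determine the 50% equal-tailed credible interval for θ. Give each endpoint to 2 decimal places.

The posterior is symmetric, so the 50% equal-tailed interval is θ = 11.87 ± z·1.69 with z = 0.674.
Half-width: 0.674 × 1.69 = 1.14.
11.87 − 1.14 = 10.73; 11.87 + 1.14 = 13.01.

[10.73, 13.01]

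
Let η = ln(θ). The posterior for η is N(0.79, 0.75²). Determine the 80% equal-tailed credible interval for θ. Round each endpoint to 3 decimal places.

On the log scale the 80% interval is 0.79 ± 1.282 × 0.75 = [-0.1712, 1.7512].
Exponentiate: [e^-0.1712, e^1.7512] = [0.843, 5.761].

[0.843, 5.761]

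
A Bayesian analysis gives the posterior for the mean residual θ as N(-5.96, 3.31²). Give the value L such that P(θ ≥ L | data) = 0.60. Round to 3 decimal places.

Need L with P(θ ≥ L) = 0.60: L = -5.96 − z_{0.4}·3.31.
z = 0.253; L = -5.96 − 0.253 × 3.31 = -6.799.

-6.799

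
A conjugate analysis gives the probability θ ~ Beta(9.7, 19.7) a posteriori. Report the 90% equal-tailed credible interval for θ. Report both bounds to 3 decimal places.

[0.196, 0.477]

Posterior: Beta(9.7, 19.7).
Equal-tailed 90% interval: the 0.05 and 0.95 quantiles of Beta(9.7, 19.7).
Posterior mean ≈ 0.330, SD ≈ 0.085; a Normal approximation gives roughly [0.190, 0.470].
Exact: F⁻¹(0.05) = 0.196; F⁻¹(0.95) = 0.477.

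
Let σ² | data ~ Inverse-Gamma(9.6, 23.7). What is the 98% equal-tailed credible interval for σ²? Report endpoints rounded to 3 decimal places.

[1.300, 6.110]

Inverse-Gamma(9.6, 23.7) quantiles: F⁻¹(0.01) and F⁻¹(0.99).
Equivalently, 1/σ² ~ Gamma(9.6, rate = 23.7); invert its 0.99 and 0.01 quantiles.
Posterior mean ≈ 2.756, SD ≈ 1.000; a Normal approximation gives roughly [0.430, 5.081].
Exact: lower = 1.300; upper = 6.110.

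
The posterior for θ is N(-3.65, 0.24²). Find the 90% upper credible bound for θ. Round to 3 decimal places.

Need U with P(θ ≤ U) = 0.90: U = -3.65 + z_{0.1}·0.24.
z = 1.282; U = -3.65 + 1.282 × 0.24 = -3.342.

-3.342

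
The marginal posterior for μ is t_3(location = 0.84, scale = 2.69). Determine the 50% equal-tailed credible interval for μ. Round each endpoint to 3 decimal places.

[-1.218, 2.898]

The t_3 distribution is symmetric; the 50% interval is 0.84 ± t·2.69 with t_{0.75,3} = 0.765.
Half-width: 0.765 × 2.69 = 2.058.
0.84 − 2.058 = -1.218; 0.84 + 2.058 = 2.898.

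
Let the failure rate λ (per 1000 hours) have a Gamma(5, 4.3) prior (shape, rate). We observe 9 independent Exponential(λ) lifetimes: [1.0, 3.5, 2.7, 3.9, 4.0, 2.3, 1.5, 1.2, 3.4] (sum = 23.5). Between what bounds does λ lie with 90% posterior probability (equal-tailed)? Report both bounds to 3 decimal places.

[0.304, 0.743]

Posterior: Gamma(5+9, 4.3+23.5) = Gamma(14, 27.8) (shape, rate).
Equal-tailed 90% interval: Gamma(14, 27.8) quantiles at 0.05 and 0.95.
Posterior mean ≈ 0.504, SD ≈ 0.135; a Normal approximation gives roughly [0.282, 0.725].
Exact: lower = 0.304; upper = 0.743.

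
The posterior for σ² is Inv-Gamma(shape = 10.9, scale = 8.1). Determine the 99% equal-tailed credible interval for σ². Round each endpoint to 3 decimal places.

Inverse-Gamma(10.9, 8.1) quantiles: F⁻¹(0.005) and F⁻¹(0.995).
Equivalently, 1/σ² ~ Gamma(10.9, rate = 8.1); invert its 0.995 and 0.005 quantiles.
Posterior mean ≈ 0.818, SD ≈ 0.274; a Normal approximation gives roughly [0.112, 1.525].
Exact: lower = 0.381; upper = 1.901.

[0.381, 1.901]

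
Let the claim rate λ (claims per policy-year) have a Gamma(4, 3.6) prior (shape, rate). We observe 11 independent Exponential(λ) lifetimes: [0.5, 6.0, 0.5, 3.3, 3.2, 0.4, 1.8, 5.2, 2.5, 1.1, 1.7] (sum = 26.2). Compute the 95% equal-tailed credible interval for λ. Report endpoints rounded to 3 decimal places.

Posterior: Gamma(4+11, 3.6+26.2) = Gamma(15, 29.8) (shape, rate).
Equal-tailed 95% interval: Gamma(15, 29.8) quantiles at 0.025 and 0.975.
Posterior mean ≈ 0.503, SD ≈ 0.130; a Normal approximation gives roughly [0.249, 0.758].
Exact: lower = 0.282; upper = 0.788.

[0.282, 0.788]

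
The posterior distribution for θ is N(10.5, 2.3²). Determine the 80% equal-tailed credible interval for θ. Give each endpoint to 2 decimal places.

The posterior is symmetric, so the 80% equal-tailed interval is θ = 10.5 ± z·2.3 with z = 1.282.
Half-width: 1.282 × 2.3 = 2.95.
10.5 − 2.95 = 7.55; 10.5 + 2.95 = 13.45.

[7.55, 13.45]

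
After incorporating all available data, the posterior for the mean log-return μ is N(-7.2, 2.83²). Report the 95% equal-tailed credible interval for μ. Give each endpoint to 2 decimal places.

The posterior is symmetric, so the 95% equal-tailed interval is μ = -7.2 ± z·2.83 with z = 1.960.
Half-width: 1.960 × 2.83 = 5.55.
-7.2 − 5.55 = -12.75; -7.2 + 5.55 = -1.65.

[-12.75, -1.65]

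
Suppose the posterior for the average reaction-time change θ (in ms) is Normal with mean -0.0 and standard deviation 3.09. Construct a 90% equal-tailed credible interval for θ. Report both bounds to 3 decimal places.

[-5.083, 5.083]

The posterior is symmetric, so the 90% equal-tailed interval is θ = -0.0 ± z·3.09 with z = 1.645.
Half-width: 1.645 × 3.09 = 5.083.
-0.0 − 5.083 = -5.083; -0.0 + 5.083 = 5.083.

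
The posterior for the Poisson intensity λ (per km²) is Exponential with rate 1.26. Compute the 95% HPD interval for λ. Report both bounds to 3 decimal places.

The exponential density is strictly decreasing on [0, ∞), so the HPD interval is anchored at 0: [0, q] with P(λ ≤ q) = 0.95.
q = −ln(1 − 0.95) / 1.26 = 2.9957 / 1.26 = 2.378.

[0.000, 2.378]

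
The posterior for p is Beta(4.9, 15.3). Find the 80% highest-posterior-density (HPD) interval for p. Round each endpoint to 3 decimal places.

[0.112, 0.348]

The posterior is unimodal and skewed, so the HPD interval has equal density at both endpoints and is the shortest 80% interval.
Solving f(0.112) = f(0.348) with F(0.348) − F(0.112) = 0.80 gives [0.112, 0.348].
For comparison, the equal-tailed interval is [0.129, 0.368]; the HPD is narrower and shifted toward the mode.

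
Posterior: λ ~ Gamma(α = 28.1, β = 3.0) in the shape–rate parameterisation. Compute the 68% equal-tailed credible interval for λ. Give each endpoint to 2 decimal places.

Posterior: Gamma(shape 28.1, rate 3.0).
Equal-tailed 68% interval: Gamma(28.1, 3.0) quantiles at 0.16 and 0.84.
Posterior mean ≈ 9.37, SD ≈ 1.77; a Normal approximation gives roughly [7.61, 11.12].
Exact: lower = 7.62; upper = 11.11.

[7.62, 11.11]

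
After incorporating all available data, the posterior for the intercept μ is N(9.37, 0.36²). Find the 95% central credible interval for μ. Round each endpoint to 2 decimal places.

[8.66, 10.08]

The posterior is symmetric, so the 95% equal-tailed interval is μ = 9.37 ± z·0.36 with z = 1.960.
Half-width: 1.960 × 0.36 = 0.71.
9.37 − 0.71 = 8.66; 9.37 + 0.71 = 10.08.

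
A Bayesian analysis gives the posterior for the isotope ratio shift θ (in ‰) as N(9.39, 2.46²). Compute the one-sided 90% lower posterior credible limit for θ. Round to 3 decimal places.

Need L with P(θ ≥ L) = 0.90: L = 9.39 − z_{0.1}·2.46.
z = 1.282; L = 9.39 − 1.282 × 2.46 = 6.237.

6.237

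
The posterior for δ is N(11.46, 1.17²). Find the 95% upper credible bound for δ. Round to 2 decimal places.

13.38

Need U with P(δ ≤ U) = 0.95: U = 11.46 + z_{0.05}·1.17.
z = 1.645; U = 11.46 + 1.645 × 1.17 = 13.38.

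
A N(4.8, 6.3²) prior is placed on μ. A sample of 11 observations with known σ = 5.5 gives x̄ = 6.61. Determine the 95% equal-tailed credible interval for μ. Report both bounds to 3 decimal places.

[3.350, 9.636]

Posterior precision = 1/6.3² + 11/5.5² = 0.0252 + 0.3636 = 0.3888, so posterior SD = 1.6037.
Posterior mean = (4.8/6.3² + 11·6.61/5.5²) / 0.3888 = 6.4927.
Interval: 6.4927 ± 1.960 × 1.6037 → [3.350, 9.636].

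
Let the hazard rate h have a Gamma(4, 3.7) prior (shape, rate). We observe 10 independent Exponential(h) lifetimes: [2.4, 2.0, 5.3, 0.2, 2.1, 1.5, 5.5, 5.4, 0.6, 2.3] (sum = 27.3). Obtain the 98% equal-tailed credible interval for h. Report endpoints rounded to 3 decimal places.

Posterior: Gamma(4+10, 3.7+27.3) = Gamma(14, 31.0) (shape, rate).
Equal-tailed 98% interval: Gamma(14, 31.0) quantiles at 0.01 and 0.99.
Posterior mean ≈ 0.452, SD ≈ 0.121; a Normal approximation gives roughly [0.171, 0.732].
Exact: lower = 0.219; upper = 0.779.

[0.219, 0.779]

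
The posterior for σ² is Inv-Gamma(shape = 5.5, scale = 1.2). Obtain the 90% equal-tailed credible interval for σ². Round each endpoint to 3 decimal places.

[0.122, 0.525]

Inverse-Gamma(5.5, 1.2) quantiles: F⁻¹(0.05) and F⁻¹(0.95).
Equivalently, 1/σ² ~ Gamma(5.5, rate = 1.2); invert its 0.95 and 0.05 quantiles.
Posterior mean ≈ 0.267, SD ≈ 0.143; a Normal approximation gives roughly [0.032, 0.501].
Exact: lower = 0.122; upper = 0.525.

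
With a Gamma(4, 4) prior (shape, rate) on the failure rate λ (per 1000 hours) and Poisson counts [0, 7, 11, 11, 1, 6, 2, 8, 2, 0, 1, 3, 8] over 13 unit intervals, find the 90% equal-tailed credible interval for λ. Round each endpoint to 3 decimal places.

Posterior: Gamma(4+60, 4+13) = Gamma(64, 17) (shape, rate).
Equal-tailed 90% interval: Gamma(64, 17) quantiles at 0.05 and 0.95.
Posterior mean ≈ 3.765, SD ≈ 0.471; a Normal approximation gives roughly [2.991, 4.539].
Exact: lower = 3.026; upper = 4.571.

[3.026, 4.571]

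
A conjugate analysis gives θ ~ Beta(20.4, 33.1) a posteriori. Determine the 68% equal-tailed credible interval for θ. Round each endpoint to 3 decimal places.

[0.315, 0.447]

Posterior: Beta(20.4, 33.1).
Equal-tailed 68% interval: the 0.16 and 0.84 quantiles of Beta(20.4, 33.1).
Posterior mean ≈ 0.381, SD ≈ 0.066; a Normal approximation gives roughly [0.316, 0.447].
Exact: F⁻¹(0.16) = 0.315; F⁻¹(0.84) = 0.447.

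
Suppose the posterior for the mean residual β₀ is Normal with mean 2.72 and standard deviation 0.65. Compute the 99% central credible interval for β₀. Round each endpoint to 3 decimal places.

[1.046, 4.394]

The posterior is symmetric, so the 99% equal-tailed interval is β₀ = 2.72 ± z·0.65 with z = 2.576.
Half-width: 2.576 × 0.65 = 1.674.
2.72 − 1.674 = 1.046; 2.72 + 1.674 = 4.394.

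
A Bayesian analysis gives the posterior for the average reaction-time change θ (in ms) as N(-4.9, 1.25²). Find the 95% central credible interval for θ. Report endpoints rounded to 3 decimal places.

[-7.350, -2.450]

The posterior is symmetric, so the 95% equal-tailed interval is θ = -4.9 ± z·1.25 with z = 1.960.
Half-width: 1.960 × 1.25 = 2.450.
-4.9 − 2.450 = -7.350; -4.9 + 2.450 = -2.450.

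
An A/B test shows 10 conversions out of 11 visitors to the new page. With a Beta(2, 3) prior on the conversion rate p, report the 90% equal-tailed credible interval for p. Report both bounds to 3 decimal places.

[0.560, 0.903]

Posterior: Beta(2+10, 3+1) = Beta(12, 4).
Equal-tailed 90% interval: the 0.05 and 0.95 quantiles of Beta(12, 4).
Posterior mean ≈ 0.750, SD ≈ 0.105; a Normal approximation gives roughly [0.577, 0.923].
Exact: F⁻¹(0.05) = 0.560; F⁻¹(0.95) = 0.903.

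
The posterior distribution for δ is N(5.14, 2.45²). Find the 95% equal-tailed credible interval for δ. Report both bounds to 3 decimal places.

[0.338, 9.942]

The posterior is symmetric, so the 95% equal-tailed interval is δ = 5.14 ± z·2.45 with z = 1.960.
Half-width: 1.960 × 2.45 = 4.802.
5.14 − 4.802 = 0.338; 5.14 + 4.802 = 9.942.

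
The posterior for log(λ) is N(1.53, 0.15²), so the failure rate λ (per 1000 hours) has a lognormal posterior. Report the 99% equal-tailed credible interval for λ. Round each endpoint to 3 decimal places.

[3.138, 6.796]

On the log scale the 99% interval is 1.53 ± 2.576 × 0.15 = [1.1436, 1.9164].
Exponentiate: [e^1.1436, e^1.9164] = [3.138, 6.796].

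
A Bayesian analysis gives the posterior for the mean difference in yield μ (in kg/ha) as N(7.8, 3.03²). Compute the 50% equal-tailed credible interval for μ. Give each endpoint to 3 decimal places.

The posterior is symmetric, so the 50% equal-tailed interval is μ = 7.8 ± z·3.03 with z = 0.674.
Half-width: 0.674 × 3.03 = 2.044.
7.8 − 2.044 = 5.756; 7.8 + 2.044 = 9.844.

[5.756, 9.844]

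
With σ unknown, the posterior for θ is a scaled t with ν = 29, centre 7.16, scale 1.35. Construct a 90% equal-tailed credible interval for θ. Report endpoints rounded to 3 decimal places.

[4.866, 9.454]

The t_29 distribution is symmetric; the 90% interval is 7.16 ± t·1.35 with t_{0.95,29} = 1.699.
Half-width: 1.699 × 1.35 = 2.294.
7.16 − 2.294 = 4.866; 7.16 + 2.294 = 9.454.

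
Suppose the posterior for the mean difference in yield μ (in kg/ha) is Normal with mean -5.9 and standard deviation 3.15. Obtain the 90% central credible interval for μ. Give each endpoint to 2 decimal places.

The posterior is symmetric, so the 90% equal-tailed interval is μ = -5.9 ± z·3.15 with z = 1.645.
Half-width: 1.645 × 3.15 = 5.18.
-5.9 − 5.18 = -11.08; -5.9 + 5.18 = -0.72.

[-11.08, -0.72]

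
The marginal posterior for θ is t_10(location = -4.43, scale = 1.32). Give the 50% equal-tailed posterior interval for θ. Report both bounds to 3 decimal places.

The t_10 distribution is symmetric; the 50% interval is -4.43 ± t·1.32 with t_{0.75,10} = 0.700.
Half-width: 0.700 × 1.32 = 0.924.
-4.43 − 0.924 = -5.354; -4.43 + 0.924 = -3.506.

[-5.354, -3.506]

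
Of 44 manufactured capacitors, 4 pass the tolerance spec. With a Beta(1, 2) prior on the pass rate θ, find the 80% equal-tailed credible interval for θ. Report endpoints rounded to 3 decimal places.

[0.054, 0.166]

Posterior: Beta(1+4, 2+40) = Beta(5, 42).
Equal-tailed 80% interval: the 0.1 and 0.9 quantiles of Beta(5, 42).
Posterior mean ≈ 0.106, SD ≈ 0.045; a Normal approximation gives roughly [0.049, 0.163].
Exact: F⁻¹(0.1) = 0.054; F⁻¹(0.9) = 0.166.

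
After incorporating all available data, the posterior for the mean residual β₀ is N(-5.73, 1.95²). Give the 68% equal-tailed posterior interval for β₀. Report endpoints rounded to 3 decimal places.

The posterior is symmetric, so the 68% equal-tailed interval is β₀ = -5.73 ± z·1.95 with z = 0.994.
Half-width: 0.994 × 1.95 = 1.939.
-5.73 − 1.939 = -7.669; -5.73 + 1.939 = -3.791.

[-7.669, -3.791]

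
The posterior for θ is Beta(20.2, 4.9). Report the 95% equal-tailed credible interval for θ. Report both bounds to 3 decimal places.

[0.632, 0.931]

Posterior: Beta(20.2, 4.9).
Equal-tailed 95% interval: the 0.025 and 0.975 quantiles of Beta(20.2, 4.9).
Posterior mean ≈ 0.805, SD ≈ 0.078; a Normal approximation gives roughly [0.653, 0.957].
Exact: F⁻¹(0.025) = 0.632; F⁻¹(0.975) = 0.931.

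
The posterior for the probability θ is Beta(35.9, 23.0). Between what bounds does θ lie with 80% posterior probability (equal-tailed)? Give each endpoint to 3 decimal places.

[0.527, 0.690]

Posterior: Beta(35.9, 23.0).
Equal-tailed 80% interval: the 0.1 and 0.9 quantiles of Beta(35.9, 23.0).
Posterior mean ≈ 0.610, SD ≈ 0.063; a Normal approximation gives roughly [0.529, 0.690].
Exact: F⁻¹(0.1) = 0.527; F⁻¹(0.9) = 0.690.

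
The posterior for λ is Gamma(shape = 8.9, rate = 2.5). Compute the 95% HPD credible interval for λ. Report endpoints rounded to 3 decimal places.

[1.423, 5.937]

The posterior is unimodal and skewed, so the HPD interval has equal density at both endpoints and is the shortest 95% interval.
Solving f(1.423) = f(5.937) with F(5.937) − F(1.423) = 0.95 gives [1.423, 5.937].
For comparison, the equal-tailed interval is [1.619, 6.252]; the HPD is narrower and shifted toward the mode.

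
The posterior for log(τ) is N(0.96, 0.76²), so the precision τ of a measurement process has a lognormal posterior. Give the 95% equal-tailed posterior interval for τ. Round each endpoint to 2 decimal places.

[0.59, 11.58]

On the log scale the 95% interval is 0.96 ± 1.960 × 0.76 = [-0.5296, 2.4496].
Exponentiate: [e^-0.5296, e^2.4496] = [0.59, 11.58].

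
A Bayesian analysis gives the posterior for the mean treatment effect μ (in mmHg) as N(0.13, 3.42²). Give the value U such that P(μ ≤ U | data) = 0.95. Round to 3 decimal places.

5.755

Need U with P(μ ≤ U) = 0.95: U = 0.13 + z_{0.05}·3.42.
z = 1.645; U = 0.13 + 1.645 × 3.42 = 5.755.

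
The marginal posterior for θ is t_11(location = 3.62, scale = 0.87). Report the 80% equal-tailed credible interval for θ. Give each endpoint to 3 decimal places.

[2.434, 4.806]

The t_11 distribution is symmetric; the 80% interval is 3.62 ± t·0.87 with t_{0.9,11} = 1.363.
Half-width: 1.363 × 0.87 = 1.186.
3.62 − 1.186 = 2.434; 3.62 + 1.186 = 4.806.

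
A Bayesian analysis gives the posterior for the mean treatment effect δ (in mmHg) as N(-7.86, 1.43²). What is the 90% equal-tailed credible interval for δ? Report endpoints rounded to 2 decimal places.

[-10.21, -5.51]

The posterior is symmetric, so the 90% equal-tailed interval is δ = -7.86 ± z·1.43 with z = 1.645.
Half-width: 1.645 × 1.43 = 2.35.
-7.86 − 2.35 = -10.21; -7.86 + 2.35 = -5.51.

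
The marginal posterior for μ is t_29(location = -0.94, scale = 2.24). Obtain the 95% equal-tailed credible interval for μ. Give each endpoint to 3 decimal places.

The t_29 distribution is symmetric; the 95% interval is -0.94 ± t·2.24 with t_{0.975,29} = 2.045.
Half-width: 2.045 × 2.24 = 4.581.
-0.94 − 4.581 = -5.521; -0.94 + 4.581 = 3.641.

[-5.521, 3.641]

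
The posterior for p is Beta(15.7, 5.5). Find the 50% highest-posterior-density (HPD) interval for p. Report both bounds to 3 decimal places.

The posterior is unimodal and skewed, so the HPD interval has equal density at both endpoints and is the shortest 50% interval.
Solving f(0.699) = f(0.825) with F(0.825) − F(0.699) = 0.50 gives [0.699, 0.825].
For comparison, the equal-tailed interval is [0.681, 0.809]; the HPD is narrower and shifted toward the mode.

[0.699, 0.825]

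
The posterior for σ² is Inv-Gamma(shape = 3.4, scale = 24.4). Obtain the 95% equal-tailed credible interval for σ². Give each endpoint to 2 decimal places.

Inverse-Gamma(3.4, 24.4) quantiles: F⁻¹(0.025) and F⁻¹(0.975).
Equivalently, 1/σ² ~ Gamma(3.4, rate = 24.4); invert its 0.975 and 0.025 quantiles.
Posterior mean ≈ 10.17, SD ≈ 8.59; a Normal approximation gives roughly [-6.67, 27.01].
Exact: lower = 3.11; upper = 30.57.

[3.11, 30.57]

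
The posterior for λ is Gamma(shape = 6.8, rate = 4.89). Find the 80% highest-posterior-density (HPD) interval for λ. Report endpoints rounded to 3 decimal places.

[0.656, 1.946]

The posterior is unimodal and skewed, so the HPD interval has equal density at both endpoints and is the shortest 80% interval.
Solving f(0.656) = f(1.946) with F(1.946) − F(0.656) = 0.80 gives [0.656, 1.946].
For comparison, the equal-tailed interval is [0.766, 2.103]; the HPD is narrower and shifted toward the mode.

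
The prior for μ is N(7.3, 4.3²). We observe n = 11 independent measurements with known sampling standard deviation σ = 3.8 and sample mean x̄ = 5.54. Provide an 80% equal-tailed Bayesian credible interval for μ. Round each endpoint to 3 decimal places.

[4.238, 7.075]

Posterior precision = 1/4.3² + 11/3.8² = 0.0541 + 0.7618 = 0.8159, so posterior SD = 1.1071.
Posterior mean = (7.3/4.3² + 11·5.54/3.8²) / 0.8159 = 5.6567.
Interval: 5.6567 ± 1.282 × 1.1071 → [4.238, 7.075].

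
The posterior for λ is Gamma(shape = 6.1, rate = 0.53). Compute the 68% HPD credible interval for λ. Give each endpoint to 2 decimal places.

[5.93, 14.59]

The posterior is unimodal and skewed, so the HPD interval has equal density at both endpoints and is the shortest 68% interval.
Solving f(5.93) = f(14.59) with F(14.59) − F(5.93) = 0.68 gives [5.93, 14.59].
For comparison, the equal-tailed interval is [7.00, 16.01]; the HPD is narrower and shifted toward the mode.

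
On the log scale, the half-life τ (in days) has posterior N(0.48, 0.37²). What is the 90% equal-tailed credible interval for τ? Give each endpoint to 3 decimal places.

[0.879, 2.970]

On the log scale the 90% interval is 0.48 ± 1.645 × 0.37 = [-0.1286, 1.0886].
Exponentiate: [e^-0.1286, e^1.0886] = [0.879, 2.970].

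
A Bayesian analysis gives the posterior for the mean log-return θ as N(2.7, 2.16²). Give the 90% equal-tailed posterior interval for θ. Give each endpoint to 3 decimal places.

[-0.853, 6.253]

The posterior is symmetric, so the 90% equal-tailed interval is θ = 2.7 ± z·2.16 with z = 1.645.
Half-width: 1.645 × 2.16 = 3.553.
2.7 − 3.553 = -0.853; 2.7 + 3.553 = 6.253.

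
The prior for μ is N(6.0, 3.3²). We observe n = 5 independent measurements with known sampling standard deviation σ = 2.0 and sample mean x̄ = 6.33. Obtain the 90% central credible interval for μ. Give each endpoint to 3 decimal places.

[4.887, 7.727]

Posterior precision = 1/3.3² + 5/2.0² = 0.0918 + 1.2500 = 1.3418, so posterior SD = 0.8633.
Posterior mean = (6.0/3.3² + 5·6.33/2.0²) / 1.3418 = 6.3074.
Interval: 6.3074 ± 1.645 × 0.8633 → [4.887, 7.727].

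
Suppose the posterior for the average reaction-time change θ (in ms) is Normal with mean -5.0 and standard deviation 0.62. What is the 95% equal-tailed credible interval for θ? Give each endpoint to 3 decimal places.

The posterior is symmetric, so the 95% equal-tailed interval is θ = -5.0 ± z·0.62 with z = 1.960.
Half-width: 1.960 × 0.62 = 1.215.
-5.0 − 1.215 = -6.215; -5.0 + 1.215 = -3.785.

[-6.215, -3.785]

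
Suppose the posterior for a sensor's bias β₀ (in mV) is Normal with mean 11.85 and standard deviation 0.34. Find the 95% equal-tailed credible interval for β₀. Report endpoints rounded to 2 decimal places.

The posterior is symmetric, so the 95% equal-tailed interval is β₀ = 11.85 ± z·0.34 with z = 1.960.
Half-width: 1.960 × 0.34 = 0.67.
11.85 − 0.67 = 11.18; 11.85 + 0.67 = 12.52.

[11.18, 12.52]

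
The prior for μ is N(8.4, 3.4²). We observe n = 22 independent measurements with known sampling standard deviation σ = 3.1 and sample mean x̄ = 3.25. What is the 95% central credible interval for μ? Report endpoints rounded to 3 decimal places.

[2.166, 4.709]

Posterior precision = 1/3.4² + 22/3.1² = 0.0865 + 2.2893 = 2.3758, so posterior SD = 0.6488.
Posterior mean = (8.4/3.4² + 22·3.25/3.1²) / 2.3758 = 3.4375.
Interval: 3.4375 ± 1.960 × 0.6488 → [2.166, 4.709].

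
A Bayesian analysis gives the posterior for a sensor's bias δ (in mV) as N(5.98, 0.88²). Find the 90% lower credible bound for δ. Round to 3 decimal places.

4.852

Need L with P(δ ≥ L) = 0.90: L = 5.98 − z_{0.1}·0.88.
z = 1.282; L = 5.98 − 1.282 × 0.88 = 4.852.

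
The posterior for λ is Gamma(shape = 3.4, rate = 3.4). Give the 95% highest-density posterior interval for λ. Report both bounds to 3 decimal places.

The posterior is unimodal and skewed, so the HPD interval has equal density at both endpoints and is the shortest 95% interval.
Solving f(0.134) = f(2.067) with F(2.067) − F(0.134) = 0.95 gives [0.134, 2.067].
For comparison, the equal-tailed interval is [0.235, 2.309]; the HPD is narrower and shifted toward the mode.

[0.134, 2.067]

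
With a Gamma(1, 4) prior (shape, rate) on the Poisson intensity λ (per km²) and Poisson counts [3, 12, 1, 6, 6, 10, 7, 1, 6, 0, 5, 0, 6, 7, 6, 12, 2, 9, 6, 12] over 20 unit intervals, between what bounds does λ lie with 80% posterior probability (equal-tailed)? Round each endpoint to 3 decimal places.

[4.346, 5.505]

Posterior: Gamma(1+117, 4+20) = Gamma(118, 24) (shape, rate).
Equal-tailed 80% interval: Gamma(118, 24) quantiles at 0.1 and 0.9.
Posterior mean ≈ 4.917, SD ≈ 0.453; a Normal approximation gives roughly [4.337, 5.497].
Exact: lower = 4.346; upper = 5.505.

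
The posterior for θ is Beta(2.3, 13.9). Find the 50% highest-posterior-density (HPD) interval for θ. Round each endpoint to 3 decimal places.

The posterior is unimodal and skewed, so the HPD interval has equal density at both endpoints and is the shortest 50% interval.
Solving f(0.049) = f(0.151) with F(0.151) − F(0.049) = 0.50 gives [0.049, 0.151].
For comparison, the equal-tailed interval is [0.078, 0.190]; the HPD is narrower and shifted toward the mode.

[0.049, 0.151]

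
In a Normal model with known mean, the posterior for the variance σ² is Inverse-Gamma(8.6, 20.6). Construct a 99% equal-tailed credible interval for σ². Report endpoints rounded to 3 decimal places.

[1.144, 7.092]

Inverse-Gamma(8.6, 20.6) quantiles: F⁻¹(0.005) and F⁻¹(0.995).
Equivalently, 1/σ² ~ Gamma(8.6, rate = 20.6); invert its 0.995 and 0.005 quantiles.
Posterior mean ≈ 2.711, SD ≈ 1.055; a Normal approximation gives roughly [-0.007, 5.428].
Exact: lower = 1.144; upper = 7.092.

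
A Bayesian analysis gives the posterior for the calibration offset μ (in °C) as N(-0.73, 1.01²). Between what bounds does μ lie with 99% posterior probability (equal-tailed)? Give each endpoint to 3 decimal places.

[-3.332, 1.872]

The posterior is symmetric, so the 99% equal-tailed interval is μ = -0.73 ± z·1.01 with z = 2.576.
Half-width: 2.576 × 1.01 = 2.602.
-0.73 − 2.602 = -3.332; -0.73 + 2.602 = 1.872.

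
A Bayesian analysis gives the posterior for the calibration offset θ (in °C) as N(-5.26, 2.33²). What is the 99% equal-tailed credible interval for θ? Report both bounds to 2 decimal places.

[-11.26, 0.74]

The posterior is symmetric, so the 99% equal-tailed interval is θ = -5.26 ± z·2.33 with z = 2.576.
Half-width: 2.576 × 2.33 = 6.00.
-5.26 − 6.00 = -11.26; -5.26 + 6.00 = 0.74.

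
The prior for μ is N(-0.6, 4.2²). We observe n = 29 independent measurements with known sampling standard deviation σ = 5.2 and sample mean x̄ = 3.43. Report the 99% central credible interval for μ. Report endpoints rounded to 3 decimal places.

[0.804, 5.652]

Posterior precision = 1/4.2² + 29/5.2² = 0.0567 + 1.0725 = 1.1292, so posterior SD = 0.9411.
Posterior mean = (-0.6/4.2² + 29·3.43/5.2²) / 1.1292 = 3.2277.
Interval: 3.2277 ± 2.576 × 0.9411 → [0.804, 5.652].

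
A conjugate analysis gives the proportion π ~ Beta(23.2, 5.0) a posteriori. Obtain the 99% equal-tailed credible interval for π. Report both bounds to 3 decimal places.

[0.605, 0.958]

Posterior: Beta(23.2, 5.0).
Equal-tailed 99% interval: the 0.005 and 0.995 quantiles of Beta(23.2, 5.0).
Posterior mean ≈ 0.823, SD ≈ 0.071; a Normal approximation gives roughly [0.641, 1.005].
Exact: F⁻¹(0.005) = 0.605; F⁻¹(0.995) = 0.958.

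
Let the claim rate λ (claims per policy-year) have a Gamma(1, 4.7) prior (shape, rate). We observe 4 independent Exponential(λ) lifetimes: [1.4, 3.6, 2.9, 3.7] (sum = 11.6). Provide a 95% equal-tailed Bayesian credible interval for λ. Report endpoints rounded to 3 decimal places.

[0.100, 0.628]

Posterior: Gamma(1+4, 4.7+11.6) = Gamma(5, 16.3) (shape, rate).
Equal-tailed 95% interval: Gamma(5, 16.3) quantiles at 0.025 and 0.975.
Posterior mean ≈ 0.307, SD ≈ 0.137; a Normal approximation gives roughly [0.038, 0.576].
Exact: lower = 0.100; upper = 0.628.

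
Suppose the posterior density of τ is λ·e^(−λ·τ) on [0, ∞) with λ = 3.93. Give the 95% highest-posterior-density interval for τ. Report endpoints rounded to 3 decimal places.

[0.000, 0.762]

The exponential density is strictly decreasing on [0, ∞), so the HPD interval is anchored at 0: [0, q] with P(τ ≤ q) = 0.95.
q = −ln(1 − 0.95) / 3.93 = 2.9957 / 3.93 = 0.762.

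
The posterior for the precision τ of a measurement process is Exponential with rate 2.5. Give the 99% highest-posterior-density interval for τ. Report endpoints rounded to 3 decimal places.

[0.000, 1.842]

The exponential density is strictly decreasing on [0, ∞), so the HPD interval is anchored at 0: [0, q] with P(τ ≤ q) = 0.99.
q = −ln(1 − 0.99) / 2.5 = 4.6052 / 2.5 = 1.842.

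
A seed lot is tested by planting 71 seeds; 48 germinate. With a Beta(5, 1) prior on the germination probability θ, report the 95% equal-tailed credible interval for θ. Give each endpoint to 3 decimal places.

Posterior: Beta(5+48, 1+23) = Beta(53, 24).
Equal-tailed 95% interval: the 0.025 and 0.975 quantiles of Beta(53, 24).
Posterior mean ≈ 0.688, SD ≈ 0.052; a Normal approximation gives roughly [0.586, 0.791].
Exact: F⁻¹(0.025) = 0.581; F⁻¹(0.975) = 0.786.

[0.581, 0.786]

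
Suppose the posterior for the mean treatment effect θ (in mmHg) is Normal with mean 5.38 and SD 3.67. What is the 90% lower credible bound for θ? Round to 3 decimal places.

Need L with P(θ ≥ L) = 0.90: L = 5.38 − z_{0.1}·3.67.
z = 1.282; L = 5.38 − 1.282 × 3.67 = 0.677.

0.677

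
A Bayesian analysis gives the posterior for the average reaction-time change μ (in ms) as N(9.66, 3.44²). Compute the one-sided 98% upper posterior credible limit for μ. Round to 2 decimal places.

Need U with P(μ ≤ U) = 0.98: U = 9.66 + z_{0.02}·3.44.
z = 2.054; U = 9.66 + 2.054 × 3.44 = 16.72.

16.72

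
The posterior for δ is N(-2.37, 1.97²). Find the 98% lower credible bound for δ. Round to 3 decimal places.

-6.416

Need L with P(δ ≥ L) = 0.98: L = -2.37 − z_{0.02}·1.97.
z = 2.054; L = -2.37 − 2.054 × 1.97 = -6.416.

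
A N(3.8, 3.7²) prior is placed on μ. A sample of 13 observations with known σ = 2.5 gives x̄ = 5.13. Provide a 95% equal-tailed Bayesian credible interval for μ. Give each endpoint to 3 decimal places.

Posterior precision = 1/3.7² + 13/2.5² = 0.0730 + 2.0800 = 2.1530, so posterior SD = 0.6815.
Posterior mean = (3.8/3.7² + 13·5.13/2.5²) / 2.1530 = 5.0849.
Interval: 5.0849 ± 1.960 × 0.6815 → [3.749, 6.421].

[3.749, 6.421]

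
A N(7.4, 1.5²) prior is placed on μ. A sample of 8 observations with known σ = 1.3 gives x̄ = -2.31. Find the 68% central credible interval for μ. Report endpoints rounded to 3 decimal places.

Posterior precision = 1/1.5² + 8/1.3² = 0.4444 + 4.7337 = 5.1782, so posterior SD = 0.4395.
Posterior mean = (7.4/1.5² + 8·-2.31/1.3²) / 5.1782 = -1.4766.
Interval: -1.4766 ± 0.994 × 0.4395 → [-1.914, -1.040].

[-1.914, -1.040]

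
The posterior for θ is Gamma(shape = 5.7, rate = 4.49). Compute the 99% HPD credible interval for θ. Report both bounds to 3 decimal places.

The posterior is unimodal and skewed, so the HPD interval has equal density at both endpoints and is the shortest 99% interval.
Solving f(0.231) = f(2.865) with F(2.865) − F(0.231) = 0.99 gives [0.231, 2.865].
For comparison, the equal-tailed interval is [0.311, 3.049]; the HPD is narrower and shifted toward the mode.

[0.231, 2.865]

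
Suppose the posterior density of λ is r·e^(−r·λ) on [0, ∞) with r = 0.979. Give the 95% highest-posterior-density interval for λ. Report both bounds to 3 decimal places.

The exponential density is strictly decreasing on [0, ∞), so the HPD interval is anchored at 0: [0, q] with P(λ ≤ q) = 0.95.
q = −ln(1 − 0.95) / 0.979 = 2.9957 / 0.979 = 3.060.

[0.000, 3.060]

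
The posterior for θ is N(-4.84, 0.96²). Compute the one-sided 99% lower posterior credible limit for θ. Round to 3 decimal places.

Need L with P(θ ≥ L) = 0.99: L = -4.84 − z_{0.01}·0.96.
z = 2.326; L = -4.84 − 2.326 × 0.96 = -7.073.

-7.073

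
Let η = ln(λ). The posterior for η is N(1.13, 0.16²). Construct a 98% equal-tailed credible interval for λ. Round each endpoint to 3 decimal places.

On the log scale the 98% interval is 1.13 ± 2.326 × 0.16 = [0.7578, 1.5022].
Exponentiate: [e^0.7578, e^1.5022] = [2.134, 4.492].

[2.134, 4.492]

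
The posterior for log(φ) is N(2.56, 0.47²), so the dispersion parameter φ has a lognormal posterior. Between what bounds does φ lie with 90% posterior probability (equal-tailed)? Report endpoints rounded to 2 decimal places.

On the log scale the 90% interval is 2.56 ± 1.645 × 0.47 = [1.7869, 3.3331].
Exponentiate: [e^1.7869, e^3.3331] = [5.97, 28.02].

[5.97, 28.02]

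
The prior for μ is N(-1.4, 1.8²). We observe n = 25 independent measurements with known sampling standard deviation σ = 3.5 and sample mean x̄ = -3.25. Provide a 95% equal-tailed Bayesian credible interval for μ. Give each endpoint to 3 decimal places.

Posterior precision = 1/1.8² + 25/3.5² = 0.3086 + 2.0408 = 2.3495, so posterior SD = 0.6524.
Posterior mean = (-1.4/1.8² + 25·-3.25/3.5²) / 2.3495 = -3.0070.
Interval: -3.0070 ± 1.960 × 0.6524 → [-4.286, -1.728].

[-4.286, -1.728]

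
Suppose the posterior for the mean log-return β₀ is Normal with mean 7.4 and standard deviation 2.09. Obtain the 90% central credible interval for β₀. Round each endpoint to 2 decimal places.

[3.96, 10.84]

The posterior is symmetric, so the 90% equal-tailed interval is β₀ = 7.4 ± z·2.09 with z = 1.645.
Half-width: 1.645 × 2.09 = 3.44.
7.4 − 3.44 = 3.96; 7.4 + 3.44 = 10.84.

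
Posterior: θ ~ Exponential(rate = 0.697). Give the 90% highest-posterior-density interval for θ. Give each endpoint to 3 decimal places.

[0.000, 3.304]

The exponential density is strictly decreasing on [0, ∞), so the HPD interval is anchored at 0: [0, q] with P(θ ≤ q) = 0.90.
q = −ln(1 − 0.90) / 0.697 = 2.3026 / 0.697 = 3.304.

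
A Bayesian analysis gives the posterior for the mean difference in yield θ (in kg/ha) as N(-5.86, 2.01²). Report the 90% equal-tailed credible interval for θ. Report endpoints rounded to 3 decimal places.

The posterior is symmetric, so the 90% equal-tailed interval is θ = -5.86 ± z·2.01 with z = 1.645.
Half-width: 1.645 × 2.01 = 3.306.
-5.86 − 3.306 = -9.166; -5.86 + 3.306 = -2.554.

[-9.166, -2.554]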